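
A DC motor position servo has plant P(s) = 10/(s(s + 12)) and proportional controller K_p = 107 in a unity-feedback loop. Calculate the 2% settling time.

T_s ≈ 0.667 s

The closed-loop denominator s² + 12s + 1070 gives ω_n = √1070 = 32.71 and ζ = 12/(2ω_n) = 0.1834.
2% settling time T_s ≈ 4/(ζω_n) = 4/6 = 0.667 s.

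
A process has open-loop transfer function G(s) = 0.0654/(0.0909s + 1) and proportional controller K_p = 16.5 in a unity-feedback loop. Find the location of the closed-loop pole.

Closed loop: T(s) = K_p·G/(1+K_p·G) = 1.079/(0.0909s + 1 + 1.079), with pole at s = −(1 + 1.079)/0.0909 = −22.87.

s = -22.87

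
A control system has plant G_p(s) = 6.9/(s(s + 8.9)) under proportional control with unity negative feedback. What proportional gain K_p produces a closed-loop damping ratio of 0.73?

K_p = 5.39

Closed-loop characteristic equation: s² + 8.9s + K_p·6.9 = 0.
So ω_n = √(6.9K_p) and 2ζω_n = 8.9, giving ζ = 8.9/(2√(6.9K_p)).
Setting ζ = 0.73: √(6.9K_p) = 8.9/(2·0.73) = 6.096, so K_p = 37.16/6.9 = 5.39.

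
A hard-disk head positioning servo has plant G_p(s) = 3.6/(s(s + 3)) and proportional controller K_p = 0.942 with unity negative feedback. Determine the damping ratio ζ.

ζ = 0.815

With unity feedback the closed-loop characteristic equation is s² + 3s + 0.942·3.6 = s² + 3s + 3.391 = 0.
Matching s² + 2ζω_n s + ω_n²: ω_n = √3.391 = 1.842 rad/s and 2ζω_n = 3, so ζ = 3/(2·1.842) = 0.815.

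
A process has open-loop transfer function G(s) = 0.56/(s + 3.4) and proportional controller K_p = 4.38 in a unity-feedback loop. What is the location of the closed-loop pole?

Closed-loop transfer function: T(s) = K_p·G(s)/(1 + K_p·G(s)) = 2.453/(s + 3.4 + 2.453) = 2.453/(s + 5.853).
The closed-loop pole is at s = −5.853.

s = -5.853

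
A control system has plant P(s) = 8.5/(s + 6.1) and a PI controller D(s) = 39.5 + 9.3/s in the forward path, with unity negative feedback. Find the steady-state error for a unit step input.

The open loop D(s)P(s) has a pole at the origin (type 1), so the static position error constant is infinite and e_ss = 1/(1+∞) = 0.

0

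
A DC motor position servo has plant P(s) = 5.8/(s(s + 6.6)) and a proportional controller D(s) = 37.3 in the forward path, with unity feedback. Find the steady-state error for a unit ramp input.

0.0305

The loop has one pole at the origin (type 1). Velocity error constant K_v = lim_{s→0} s·D(s)P(s) = 37.3·5.8/6.6 = 32.78.
Steady-state error to a unit ramp: e_ss = 1/K_v = 0.0305.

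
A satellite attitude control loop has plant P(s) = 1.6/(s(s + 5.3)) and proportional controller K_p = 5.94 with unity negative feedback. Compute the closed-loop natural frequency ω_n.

With unity feedback the closed-loop characteristic equation is s² + 5.3s + 5.94·1.6 = s² + 5.3s + 9.504 = 0.
Matching s² + 2ζω_n s + ω_n²: ω_n = √9.504 = 3.083 rad/s and 2ζω_n = 5.3, so ζ = 5.3/(2·3.083) = 0.86.

ω_n = 3.08 rad/s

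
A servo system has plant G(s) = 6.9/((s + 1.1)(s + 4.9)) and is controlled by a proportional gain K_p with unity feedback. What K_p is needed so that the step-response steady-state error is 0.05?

The loop is type 0, so e_ss(step) = 1/(1 + K_pos) with K_pos = K_p·G(0).
G(0) = 1.28. Require 1/(1 + K_p·1.28) = 0.05, so 1 + 1.28·K_p = 20.
K_p = (20 − 1)/1.28 = 14.8.

K_p = 14.8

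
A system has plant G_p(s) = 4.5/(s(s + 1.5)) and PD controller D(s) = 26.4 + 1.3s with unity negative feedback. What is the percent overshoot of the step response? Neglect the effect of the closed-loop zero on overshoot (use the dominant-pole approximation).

32.5%

Forward path: (26.4 + 1.3s)·4.5/(s(s+1.5)). The closed-loop characteristic equation is s² + (1.5 + 4.5·1.3)s + 4.5·26.4 = 0.
That is s² + 7.35s + 118.8 = 0, so ω_n = 10.9 rad/s and ζ = 7.35/(2·10.9) = 0.3372.
%OS = 100·exp(−πζ/√(1−ζ²)) = 32.5%.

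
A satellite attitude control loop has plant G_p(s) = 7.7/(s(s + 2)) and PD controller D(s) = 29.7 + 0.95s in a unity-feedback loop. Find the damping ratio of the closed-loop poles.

ζ = 0.308

Forward path: (29.7 + 0.95s)·7.7/(s(s+2)). The closed-loop characteristic equation is s² + (2 + 7.7·0.95)s + 7.7·29.7 = 0.
That is s² + 9.315s + 228.7 = 0, so ω_n = 15.12 rad/s and ζ = 9.315/(2·15.12) = 0.308.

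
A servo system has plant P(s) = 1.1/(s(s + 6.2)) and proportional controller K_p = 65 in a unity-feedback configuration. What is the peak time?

T_p = 0.399 s

Closed-loop characteristic equation: s² + 6.2s + 71.5 = 0, so ω_n = 8.456 rad/s and ζ = 6.2/(2·8.456) = 0.3666.
Damped frequency ω_d = ω_n√(1−ζ²) = 7.867 rad/s, so peak time T_p = π/ω_d = 0.399 s.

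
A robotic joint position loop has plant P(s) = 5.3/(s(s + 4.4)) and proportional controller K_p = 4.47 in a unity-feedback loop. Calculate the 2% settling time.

The closed-loop denominator s² + 4.4s + 23.69 gives ω_n = √23.69 = 4.867 and ζ = 4.4/(2ω_n) = 0.452.
2% settling time T_s ≈ 4/(ζω_n) = 4/2.2 = 1.82 s.

T_s ≈ 1.82 s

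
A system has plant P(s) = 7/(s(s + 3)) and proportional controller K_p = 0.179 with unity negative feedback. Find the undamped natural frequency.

With unity feedback the closed-loop characteristic equation is s² + 3s + 0.179·7 = s² + 3s + 1.253 = 0.
So ω_n² = 1.253 ⇒ ω_n = 1.119 rad/s, and ζ = 3/(2ω_n) = 1.34.

ω_n = 1.12 rad/s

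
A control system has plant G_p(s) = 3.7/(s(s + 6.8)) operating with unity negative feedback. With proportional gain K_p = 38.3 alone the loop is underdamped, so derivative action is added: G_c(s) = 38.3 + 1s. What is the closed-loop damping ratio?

Forward path: (38.3 + 1s)·3.7/(s(s+6.8)). The closed-loop characteristic equation is s² + (6.8 + 3.7·1)s + 3.7·38.3 = 0.
That is s² + 10.5s + 141.7 = 0, so ω_n = 11.9 rad/s and ζ = 10.5/(2·11.9) = 0.441.

ζ = 0.441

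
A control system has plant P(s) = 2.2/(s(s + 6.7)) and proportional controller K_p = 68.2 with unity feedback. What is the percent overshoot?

From 1 + K_pP(s) = 0: s² + 6.7s + 150 = 0 ⇒ ω_n = 12.25, ζ = 0.2735.
%OS = 100·exp(−πζ/√(1−ζ²)) = 100·exp(−π·0.2735/√0.9252) = 40.9%.

40.9%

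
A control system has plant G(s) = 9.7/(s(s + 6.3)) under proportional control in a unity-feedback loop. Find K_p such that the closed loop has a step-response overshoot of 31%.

From %OS = 100·exp(−πζ/√(1−ζ²)) = 31%, ζ = −ln(0.31)/√(π²+ln²(0.31)) = 0.3493.
Characteristic equation s² + 6.3s + 9.7K_p = 0 gives ζ = 6.3/(2√(9.7K_p)).
Setting ζ = 0.3493: √(9.7K_p) = 6.3/(2·0.3493) = 9.018, so K_p = 81.32/9.7 = 8.38.

K_p = 8.38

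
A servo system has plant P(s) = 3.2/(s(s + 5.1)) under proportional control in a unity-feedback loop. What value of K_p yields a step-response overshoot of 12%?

From %OS = 100·exp(−πζ/√(1−ζ²)) = 12%, ζ = −ln(0.12)/√(π²+ln²(0.12)) = 0.5594.
Characteristic equation s² + 5.1s + 3.2K_p = 0 gives ζ = 5.1/(2√(3.2K_p)).
Setting ζ = 0.5594: √(3.2K_p) = 5.1/(2·0.5594) = 4.558, so K_p = 20.78/3.2 = 6.49.

K_p = 6.49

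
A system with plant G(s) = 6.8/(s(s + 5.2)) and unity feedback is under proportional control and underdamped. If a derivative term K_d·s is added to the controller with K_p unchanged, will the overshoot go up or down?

With PD the characteristic equation becomes s² + (a + K·K_d)s + K·K_p = 0; the damping term grows, ζ rises, overshoot falls.

decrease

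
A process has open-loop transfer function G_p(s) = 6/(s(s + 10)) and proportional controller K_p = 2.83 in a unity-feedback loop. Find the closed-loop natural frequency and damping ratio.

ω_n = 4.12 rad/s, ζ = 1.21

1 + K_p·G_p(s) = 0 gives s² + 10s + 16.98 = 0.
So ω_n² = 16.98 ⇒ ω_n = 4.121 rad/s, and ζ = 10/(2ω_n) = 1.21.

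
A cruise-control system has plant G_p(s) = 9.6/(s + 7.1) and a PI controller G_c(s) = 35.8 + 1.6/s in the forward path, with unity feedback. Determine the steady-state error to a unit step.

0

The open loop G_c(s)G_p(s) has a pole at the origin (type 1), so the static position error constant is infinite and e_ss = 1/(1+∞) = 0.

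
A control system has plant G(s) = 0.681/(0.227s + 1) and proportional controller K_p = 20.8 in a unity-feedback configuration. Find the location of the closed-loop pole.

s = -66.81

Closed loop: T(s) = K_p·G/(1+K_p·G) = 14.16/(0.227s + 1 + 14.16), with pole at s = −(1 + 14.16)/0.227 = −66.81.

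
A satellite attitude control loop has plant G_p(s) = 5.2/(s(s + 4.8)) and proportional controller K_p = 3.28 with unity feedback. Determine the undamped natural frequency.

ω_n = 4.13 rad/s

With unity feedback the closed-loop characteristic equation is s² + 4.8s + 3.28·5.2 = s² + 4.8s + 17.06 = 0.
So ω_n² = 17.06 ⇒ ω_n = 4.13 rad/s, and ζ = 4.8/(2ω_n) = 0.581.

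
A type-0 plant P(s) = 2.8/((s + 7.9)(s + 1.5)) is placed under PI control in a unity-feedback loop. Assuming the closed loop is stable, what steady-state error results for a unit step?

The PI controller's integrator makes the forward path type 1, so e_ss to a step is zero.

0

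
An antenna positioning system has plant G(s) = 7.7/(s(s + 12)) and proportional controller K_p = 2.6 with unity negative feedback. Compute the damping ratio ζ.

1 + K_p·G(s) = 0 gives s² + 12s + 20.02 = 0.
Matching s² + 2ζω_n s + ω_n²: ω_n = √20.02 = 4.474 rad/s and 2ζω_n = 12, so ζ = 12/(2·4.474) = 1.34.

ζ = 1.34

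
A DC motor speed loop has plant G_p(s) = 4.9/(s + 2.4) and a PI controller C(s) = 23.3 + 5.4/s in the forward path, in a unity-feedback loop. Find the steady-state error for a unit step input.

0

The open loop C(s)G_p(s) has a pole at the origin (type 1), so the static position error constant is infinite and e_ss = 1/(1+∞) = 0.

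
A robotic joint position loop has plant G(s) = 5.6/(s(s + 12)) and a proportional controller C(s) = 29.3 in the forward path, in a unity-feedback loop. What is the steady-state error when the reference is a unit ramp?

The loop has one pole at the origin (type 1). Velocity error constant K_v = lim_{s→0} s·C(s)G(s) = 29.3·5.6/12 = 13.67.
Steady-state error to a unit ramp: e_ss = 1/K_v = 0.0731.

0.0731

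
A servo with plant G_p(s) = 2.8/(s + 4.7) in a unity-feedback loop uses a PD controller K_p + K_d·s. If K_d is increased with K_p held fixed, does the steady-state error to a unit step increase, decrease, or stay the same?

At s = 0 the derivative term contributes nothing: C(0) = K_p regardless of K_d, so K_pos = K_p·G_p(0) and e_ss are unchanged.

unchanged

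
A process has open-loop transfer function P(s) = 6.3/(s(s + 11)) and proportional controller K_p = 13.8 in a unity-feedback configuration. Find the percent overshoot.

10.1%

From 1 + K_pP(s) = 0: s² + 11s + 86.94 = 0 ⇒ ω_n = 9.324, ζ = 0.5899.
%OS = 100·exp(−πζ/√(1−ζ²)) = 100·exp(−π·0.5899/√0.6521) = 10.1%.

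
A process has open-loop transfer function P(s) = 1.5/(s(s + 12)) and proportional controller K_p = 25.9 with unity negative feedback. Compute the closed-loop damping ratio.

With unity feedback the closed-loop characteristic equation is s² + 12s + 25.9·1.5 = s² + 12s + 38.85 = 0.
So ω_n² = 38.85 ⇒ ω_n = 6.233 rad/s, and ζ = 12/(2ω_n) = 0.963.

ζ = 0.963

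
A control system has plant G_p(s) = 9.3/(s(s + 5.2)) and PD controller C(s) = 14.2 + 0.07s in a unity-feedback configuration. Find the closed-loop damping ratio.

Forward path: (14.2 + 0.07s)·9.3/(s(s+5.2)). The closed-loop characteristic equation is s² + (5.2 + 9.3·0.07)s + 9.3·14.2 = 0.
That is s² + 5.851s + 132.1 = 0, so ω_n = 11.49 rad/s and ζ = 5.851/(2·11.49) = 0.2546.

ζ = 0.255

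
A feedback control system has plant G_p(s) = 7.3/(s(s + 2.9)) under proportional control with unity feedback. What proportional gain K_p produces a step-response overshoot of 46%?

K_p = 5

From %OS = 100·exp(−πζ/√(1−ζ²)) = 46%, ζ = −ln(0.46)/√(π²+ln²(0.46)) = 0.24.
Characteristic equation s² + 2.9s + 7.3K_p = 0 gives ζ = 2.9/(2√(7.3K_p)).
Setting ζ = 0.24: √(7.3K_p) = 2.9/(2·0.24) = 6.043, so K_p = 36.52/7.3 = 5.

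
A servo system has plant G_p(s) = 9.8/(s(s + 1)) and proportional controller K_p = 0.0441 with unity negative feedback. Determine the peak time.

T_p = 7.36 s

The closed-loop denominator s² + 1s + 0.4322 gives ω_n = √0.4322 = 0.6574 and ζ = 1/(2ω_n) = 0.7606.
Damped frequency ω_d = ω_n√(1−ζ²) = 0.4268 rad/s, so peak time T_p = π/ω_d = 7.36 s.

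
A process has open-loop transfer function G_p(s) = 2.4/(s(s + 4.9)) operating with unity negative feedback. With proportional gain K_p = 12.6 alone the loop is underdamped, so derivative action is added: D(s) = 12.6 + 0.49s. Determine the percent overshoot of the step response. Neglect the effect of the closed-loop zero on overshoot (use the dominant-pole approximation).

Forward path: (12.6 + 0.49s)·2.4/(s(s+4.9)). The closed-loop characteristic equation is s² + (4.9 + 2.4·0.49)s + 2.4·12.6 = 0.
That is s² + 6.076s + 30.24 = 0, so ω_n = 5.499 rad/s and ζ = 6.076/(2·5.499) = 0.5525.
%OS = 100·exp(−πζ/√(1−ζ²)) = 12.5%.

12.5%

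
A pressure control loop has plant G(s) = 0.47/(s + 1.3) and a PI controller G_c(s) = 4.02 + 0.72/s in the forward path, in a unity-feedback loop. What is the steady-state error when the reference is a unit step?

0

The open loop G_c(s)G(s) has a pole at the origin (type 1), so the static position error constant is infinite and e_ss = 1/(1+∞) = 0.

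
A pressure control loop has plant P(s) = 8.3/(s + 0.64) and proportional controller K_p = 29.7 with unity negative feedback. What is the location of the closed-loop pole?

s = -247.2

Closed-loop transfer function: T(s) = K_p·P(s)/(1 + K_p·P(s)) = 246.5/(s + 0.64 + 246.5) = 246.5/(s + 247.2).
The closed-loop pole is at s = −247.2.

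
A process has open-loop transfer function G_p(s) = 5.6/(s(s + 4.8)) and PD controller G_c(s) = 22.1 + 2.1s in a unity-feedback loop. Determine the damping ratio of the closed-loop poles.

ζ = 0.744

Forward path: (22.1 + 2.1s)·5.6/(s(s+4.8)). The closed-loop characteristic equation is s² + (4.8 + 5.6·2.1)s + 5.6·22.1 = 0.
That is s² + 16.56s + 123.8 = 0, so ω_n = 11.12 rad/s and ζ = 16.56/(2·11.12) = 0.7443.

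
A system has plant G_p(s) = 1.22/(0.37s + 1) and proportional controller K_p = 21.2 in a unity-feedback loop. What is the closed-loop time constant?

τ = 0.0138 s

Closed loop: T(s) = K_p·G_p/(1+K_p·G_p) = 25.86/(0.37s + 1 + 25.86), with pole at s = −(1 + 25.86)/0.37 = −72.61.
Closed-loop time constant τ = 1/72.61 = 0.0138 s.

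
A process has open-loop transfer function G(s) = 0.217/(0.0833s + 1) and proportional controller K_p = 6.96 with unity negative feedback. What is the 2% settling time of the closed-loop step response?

Closed loop: T(s) = K_p·G/(1+K_p·G) = 1.51/(0.0833s + 1 + 1.51), with pole at s = −(1 + 1.51)/0.0833 = −30.14.
τ = 1/30.14 = 0.03318 s, so 2% settling time ≈ 4τ = 0.133 s.

T_s ≈ 0.133 s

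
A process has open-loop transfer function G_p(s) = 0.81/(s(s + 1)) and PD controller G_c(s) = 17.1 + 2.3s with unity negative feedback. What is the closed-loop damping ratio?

ζ = 0.385

Forward path: (17.1 + 2.3s)·0.81/(s(s+1)). The closed-loop characteristic equation is s² + (1 + 0.81·2.3)s + 0.81·17.1 = 0.
That is s² + 2.863s + 13.85 = 0, so ω_n = 3.722 rad/s and ζ = 2.863/(2·3.722) = 0.3846.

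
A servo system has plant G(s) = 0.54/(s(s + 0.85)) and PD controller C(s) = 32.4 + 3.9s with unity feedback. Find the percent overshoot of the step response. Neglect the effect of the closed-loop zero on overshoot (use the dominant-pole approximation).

Forward path: (32.4 + 3.9s)·0.54/(s(s+0.85)). The closed-loop characteristic equation is s² + (0.85 + 0.54·3.9)s + 0.54·32.4 = 0.
That is s² + 2.956s + 17.5 = 0, so ω_n = 4.183 rad/s and ζ = 2.956/(2·4.183) = 0.3533.
%OS = 100·exp(−πζ/√(1−ζ²)) = 30.5%.

30.5%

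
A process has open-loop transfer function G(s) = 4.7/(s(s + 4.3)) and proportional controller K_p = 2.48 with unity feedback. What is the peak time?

The closed-loop denominator s² + 4.3s + 11.66 gives ω_n = √11.66 = 3.414 and ζ = 4.3/(2ω_n) = 0.6297.
Damped frequency ω_d = ω_n√(1−ζ²) = 2.652 rad/s, so peak time T_p = π/ω_d = 1.18 s.

T_p = 1.18 s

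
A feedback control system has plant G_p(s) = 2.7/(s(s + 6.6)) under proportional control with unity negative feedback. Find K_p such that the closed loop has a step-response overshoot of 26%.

From %OS = 100·exp(−πζ/√(1−ζ²)) = 26%, ζ = −ln(0.26)/√(π²+ln²(0.26)) = 0.3941.
Characteristic equation s² + 6.6s + 2.7K_p = 0 gives ζ = 6.6/(2√(2.7K_p)).
Setting ζ = 0.3941: √(2.7K_p) = 6.6/(2·0.3941) = 8.374, so K_p = 70.12/2.7 = 26.

K_p = 26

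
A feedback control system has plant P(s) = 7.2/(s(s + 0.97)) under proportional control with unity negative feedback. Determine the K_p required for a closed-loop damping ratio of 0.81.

Closed-loop characteristic equation: s² + 0.97s + K_p·7.2 = 0.
So ω_n = √(7.2K_p) and 2ζω_n = 0.97, giving ζ = 0.97/(2√(7.2K_p)).
Setting ζ = 0.81: √(7.2K_p) = 0.97/(2·0.81) = 0.5988, so K_p = 0.3585/7.2 = 0.0498.

K_p = 0.0498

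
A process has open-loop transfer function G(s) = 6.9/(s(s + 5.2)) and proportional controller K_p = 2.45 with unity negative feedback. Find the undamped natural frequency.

ω_n = 4.11 rad/s

1 + K_p·G(s) = 0 gives s² + 5.2s + 16.91 = 0.
So ω_n² = 16.91 ⇒ ω_n = 4.112 rad/s, and ζ = 5.2/(2ω_n) = 0.632.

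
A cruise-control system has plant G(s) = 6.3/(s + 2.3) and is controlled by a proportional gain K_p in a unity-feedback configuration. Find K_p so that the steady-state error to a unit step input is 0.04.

Steady-state error for a unit step on this type-0 loop is 1/(1 + K_p·G(0)).
G(0) = 2.739. Require 1/(1 + K_p·2.739) = 0.04, so 1 + 2.739·K_p = 25.
K_p = (25 − 1)/2.739 = 8.76.

K_p = 8.76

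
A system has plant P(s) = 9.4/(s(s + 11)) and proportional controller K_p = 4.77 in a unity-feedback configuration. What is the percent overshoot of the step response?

From 1 + K_pP(s) = 0: s² + 11s + 44.84 = 0 ⇒ ω_n = 6.696, ζ = 0.8214.
%OS = 100·exp(−πζ/√(1−ζ²)) = 100·exp(−π·0.8214/√0.3253) = 1.08%.

1.08%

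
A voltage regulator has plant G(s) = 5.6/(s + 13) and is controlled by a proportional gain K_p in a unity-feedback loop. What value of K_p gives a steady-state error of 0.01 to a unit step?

K_p = 230

Steady-state error for a unit step on this type-0 loop is 1/(1 + K_p·G(0)).
G(0) = 0.4308. Require 1/(1 + K_p·0.4308) = 0.01, so 1 + 0.4308·K_p = 100.
K_p = (100 − 1)/0.4308 = 230.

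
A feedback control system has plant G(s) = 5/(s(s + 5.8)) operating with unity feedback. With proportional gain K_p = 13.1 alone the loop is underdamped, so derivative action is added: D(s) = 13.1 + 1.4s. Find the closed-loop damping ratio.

Forward path: (13.1 + 1.4s)·5/(s(s+5.8)). The closed-loop characteristic equation is s² + (5.8 + 5·1.4)s + 5·13.1 = 0.
That is s² + 12.8s + 65.5 = 0, so ω_n = 8.093 rad/s and ζ = 12.8/(2·8.093) = 0.7908.

ζ = 0.791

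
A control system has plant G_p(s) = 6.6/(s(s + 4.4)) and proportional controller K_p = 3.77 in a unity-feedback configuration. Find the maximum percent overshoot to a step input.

From 1 + K_pG_p(s) = 0: s² + 4.4s + 24.88 = 0 ⇒ ω_n = 4.988, ζ = 0.441.
%OS = 100·exp(−πζ/√(1−ζ²)) = 100·exp(−π·0.441/√0.8055) = 21.4%.

21.4%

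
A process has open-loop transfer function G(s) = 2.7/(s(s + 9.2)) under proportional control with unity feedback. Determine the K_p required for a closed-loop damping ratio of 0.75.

Closed-loop characteristic equation: s² + 9.2s + K_p·2.7 = 0.
So ω_n = √(2.7K_p) and 2ζω_n = 9.2, giving ζ = 9.2/(2√(2.7K_p)).
Setting ζ = 0.75: √(2.7K_p) = 9.2/(2·0.75) = 6.133, so K_p = 37.62/2.7 = 13.9.

K_p = 13.9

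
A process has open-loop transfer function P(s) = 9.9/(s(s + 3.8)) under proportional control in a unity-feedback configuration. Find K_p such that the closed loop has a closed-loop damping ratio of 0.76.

K_p = 0.631

Closed-loop characteristic equation: s² + 3.8s + K_p·9.9 = 0.
So ω_n = √(9.9K_p) and 2ζω_n = 3.8, giving ζ = 3.8/(2√(9.9K_p)).
Setting ζ = 0.76: √(9.9K_p) = 3.8/(2·0.76) = 2.5, so K_p = 6.25/9.9 = 0.631.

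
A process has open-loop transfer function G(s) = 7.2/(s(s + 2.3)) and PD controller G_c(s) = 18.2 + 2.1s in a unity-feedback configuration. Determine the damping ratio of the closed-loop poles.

ζ = 0.761

Forward path: (18.2 + 2.1s)·7.2/(s(s+2.3)). The closed-loop characteristic equation is s² + (2.3 + 7.2·2.1)s + 7.2·18.2 = 0.
That is s² + 17.42s + 131 = 0, so ω_n = 11.45 rad/s and ζ = 17.42/(2·11.45) = 0.7609.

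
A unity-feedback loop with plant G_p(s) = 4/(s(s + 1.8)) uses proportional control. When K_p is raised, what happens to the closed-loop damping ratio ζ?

decrease

ζ = 1.8/(2√(4K_p)); increasing K_p raises the denominator, so ζ falls.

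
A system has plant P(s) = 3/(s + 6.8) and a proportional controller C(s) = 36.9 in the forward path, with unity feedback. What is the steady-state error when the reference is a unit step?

0.0579

The loop is type 0. Static position error constant K_pos = C(0)·P(0) = 36.9·0.4412 = 16.28.
Steady-state error to a unit step: e_ss = 1/(1+K_pos) = 1/17.28 = 0.0579.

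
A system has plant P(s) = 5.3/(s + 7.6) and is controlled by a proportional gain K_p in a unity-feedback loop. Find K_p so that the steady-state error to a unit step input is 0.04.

For a type-0 loop with proportional control, e_ss = 1/(1 + K_p·P(0)).
P(0) = 0.6974. Require 1/(1 + K_p·0.6974) = 0.04, so 1 + 0.6974·K_p = 25.
K_p = (25 − 1)/0.6974 = 34.4.

K_p = 34.4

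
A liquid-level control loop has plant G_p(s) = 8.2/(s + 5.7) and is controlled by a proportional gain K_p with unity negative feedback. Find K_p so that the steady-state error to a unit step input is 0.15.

K_p = 3.94

The loop is type 0, so e_ss(step) = 1/(1 + K_pos) with K_pos = K_p·G_p(0).
G_p(0) = 1.439. Require 1/(1 + K_p·1.439) = 0.15, so 1 + 1.439·K_p = 6.667.
K_p = (6.667 − 1)/1.439 = 3.94.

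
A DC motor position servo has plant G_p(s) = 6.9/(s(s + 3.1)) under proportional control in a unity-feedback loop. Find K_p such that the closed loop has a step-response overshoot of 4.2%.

From %OS = 100·exp(−πζ/√(1−ζ²)) = 4.2%, ζ = −ln(0.042)/√(π²+ln²(0.042)) = 0.7103.
Characteristic equation s² + 3.1s + 6.9K_p = 0 gives ζ = 3.1/(2√(6.9K_p)).
Setting ζ = 0.7103: √(6.9K_p) = 3.1/(2·0.7103) = 2.182, so K_p = 4.762/6.9 = 0.69.

K_p = 0.69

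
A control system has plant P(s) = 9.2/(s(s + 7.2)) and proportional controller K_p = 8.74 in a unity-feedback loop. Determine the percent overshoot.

25.2%

The closed-loop denominator s² + 7.2s + 80.41 gives ω_n = √80.41 = 8.967 and ζ = 7.2/(2ω_n) = 0.4015.
%OS = 100·exp(−πζ/√(1−ζ²)) = 100·exp(−π·0.4015/√0.8388) = 25.2%.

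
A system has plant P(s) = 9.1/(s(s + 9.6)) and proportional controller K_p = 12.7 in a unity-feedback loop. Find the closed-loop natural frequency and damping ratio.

1 + K_p·P(s) = 0 gives s² + 9.6s + 115.6 = 0.
So ω_n² = 115.6 ⇒ ω_n = 10.75 rad/s, and ζ = 9.6/(2ω_n) = 0.446.

ω_n = 10.8 rad/s, ζ = 0.446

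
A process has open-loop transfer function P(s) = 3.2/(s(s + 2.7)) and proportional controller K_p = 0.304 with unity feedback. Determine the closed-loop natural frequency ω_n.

With unity feedback the closed-loop characteristic equation is s² + 2.7s + 0.304·3.2 = s² + 2.7s + 0.9728 = 0.
So ω_n² = 0.9728 ⇒ ω_n = 0.9863 rad/s, and ζ = 2.7/(2ω_n) = 1.37.

ω_n = 0.986 rad/s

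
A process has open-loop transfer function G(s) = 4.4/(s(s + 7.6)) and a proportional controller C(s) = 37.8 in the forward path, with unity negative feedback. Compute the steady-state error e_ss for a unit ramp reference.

0.0457

The loop has one pole at the origin (type 1). Velocity error constant K_v = lim_{s→0} s·C(s)G(s) = 37.8·4.4/7.6 = 21.88.
Steady-state error to a unit ramp: e_ss = 1/K_v = 0.0457.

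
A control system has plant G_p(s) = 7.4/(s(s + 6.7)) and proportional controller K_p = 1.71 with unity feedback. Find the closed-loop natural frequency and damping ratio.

ω_n = 3.56 rad/s, ζ = 0.942

The closed-loop denominator is s(s+6.7) + 1.71·7.4 = s² + 6.7s + 12.65.
So ω_n² = 12.65 ⇒ ω_n = 3.557 rad/s, and ζ = 6.7/(2ω_n) = 0.942.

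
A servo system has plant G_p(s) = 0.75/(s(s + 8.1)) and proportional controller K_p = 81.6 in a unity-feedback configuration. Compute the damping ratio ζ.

1 + K_p·G_p(s) = 0 gives s² + 8.1s + 61.2 = 0.
Matching s² + 2ζω_n s + ω_n²: ω_n = √61.2 = 7.823 rad/s and 2ζω_n = 8.1, so ζ = 8.1/(2·7.823) = 0.518.

ζ = 0.518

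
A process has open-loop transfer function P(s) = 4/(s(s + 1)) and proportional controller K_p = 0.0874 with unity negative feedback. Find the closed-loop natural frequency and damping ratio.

With unity feedback the closed-loop characteristic equation is s² + 1s + 0.0874·4 = s² + 1s + 0.3496 = 0.
Matching s² + 2ζω_n s + ω_n²: ω_n = √0.3496 = 0.5913 rad/s and 2ζω_n = 1, so ζ = 1/(2·0.5913) = 0.846.

ω_n = 0.591 rad/s, ζ = 0.846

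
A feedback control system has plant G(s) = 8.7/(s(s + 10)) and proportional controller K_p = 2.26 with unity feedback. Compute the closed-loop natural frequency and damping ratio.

ω_n = 4.43 rad/s, ζ = 1.13

With unity feedback the closed-loop characteristic equation is s² + 10s + 2.26·8.7 = s² + 10s + 19.66 = 0.
Matching s² + 2ζω_n s + ω_n²: ω_n = √19.66 = 4.434 rad/s and 2ζω_n = 10, so ζ = 10/(2·4.434) = 1.13.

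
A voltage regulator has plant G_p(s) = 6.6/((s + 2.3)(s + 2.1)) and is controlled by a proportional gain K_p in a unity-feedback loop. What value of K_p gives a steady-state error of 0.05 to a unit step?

Steady-state error for a unit step on this type-0 loop is 1/(1 + K_p·G_p(0)).
G_p(0) = 1.366. Require 1/(1 + K_p·1.366) = 0.05, so 1 + 1.366·K_p = 20.
K_p = (20 − 1)/1.366 = 13.9.

K_p = 13.9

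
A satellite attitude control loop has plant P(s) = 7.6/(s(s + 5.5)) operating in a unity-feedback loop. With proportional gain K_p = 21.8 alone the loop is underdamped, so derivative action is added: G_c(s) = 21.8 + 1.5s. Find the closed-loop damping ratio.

Forward path: (21.8 + 1.5s)·7.6/(s(s+5.5)). The closed-loop characteristic equation is s² + (5.5 + 7.6·1.5)s + 7.6·21.8 = 0.
That is s² + 16.9s + 165.7 = 0, so ω_n = 12.87 rad/s and ζ = 16.9/(2·12.87) = 0.6565.

ζ = 0.656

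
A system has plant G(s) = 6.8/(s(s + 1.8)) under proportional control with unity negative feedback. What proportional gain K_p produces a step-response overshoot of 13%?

K_p = 0.402

From %OS = 100·exp(−πζ/√(1−ζ²)) = 13%, ζ = −ln(0.13)/√(π²+ln²(0.13)) = 0.5446.
Characteristic equation s² + 1.8s + 6.8K_p = 0 gives ζ = 1.8/(2√(6.8K_p)).
Setting ζ = 0.5446: √(6.8K_p) = 1.8/(2·0.5446) = 1.652, so K_p = 2.731/6.8 = 0.402.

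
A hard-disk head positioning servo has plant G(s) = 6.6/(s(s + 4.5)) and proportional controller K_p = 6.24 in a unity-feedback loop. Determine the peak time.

Closed-loop characteristic equation: s² + 4.5s + 41.18 = 0, so ω_n = 6.417 rad/s and ζ = 4.5/(2·6.417) = 0.3506.
Damped frequency ω_d = ω_n√(1−ζ²) = 6.01 rad/s, so peak time T_p = π/ω_d = 0.523 s.

T_p = 0.523 s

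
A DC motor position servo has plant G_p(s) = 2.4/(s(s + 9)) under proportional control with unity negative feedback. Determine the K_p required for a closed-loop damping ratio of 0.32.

Closed-loop characteristic equation: s² + 9s + K_p·2.4 = 0.
So ω_n = √(2.4K_p) and 2ζω_n = 9, giving ζ = 9/(2√(2.4K_p)).
Setting ζ = 0.32: √(2.4K_p) = 9/(2·0.32) = 14.06, so K_p = 197.8/2.4 = 82.4.

K_p = 82.4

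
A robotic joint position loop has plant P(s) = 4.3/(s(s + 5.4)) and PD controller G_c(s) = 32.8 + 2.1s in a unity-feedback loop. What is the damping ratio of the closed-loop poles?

ζ = 0.608

Forward path: (32.8 + 2.1s)·4.3/(s(s+5.4)). The closed-loop characteristic equation is s² + (5.4 + 4.3·2.1)s + 4.3·32.8 = 0.
That is s² + 14.43s + 141 = 0, so ω_n = 11.88 rad/s and ζ = 14.43/(2·11.88) = 0.6075.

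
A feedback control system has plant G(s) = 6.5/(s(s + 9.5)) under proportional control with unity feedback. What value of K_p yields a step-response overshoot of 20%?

From %OS = 100·exp(−πζ/√(1−ζ²)) = 20%, ζ = −ln(0.2)/√(π²+ln²(0.2)) = 0.4559.
Characteristic equation s² + 9.5s + 6.5K_p = 0 gives ζ = 9.5/(2√(6.5K_p)).
Setting ζ = 0.4559: √(6.5K_p) = 9.5/(2·0.4559) = 10.42, so K_p = 108.5/6.5 = 16.7.

K_p = 16.7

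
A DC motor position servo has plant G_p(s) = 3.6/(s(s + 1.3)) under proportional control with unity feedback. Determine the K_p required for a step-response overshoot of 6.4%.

K_p = 0.271

From %OS = 100·exp(−πζ/√(1−ζ²)) = 6.4%, ζ = −ln(0.064)/√(π²+ln²(0.064)) = 0.6585.
Characteristic equation s² + 1.3s + 3.6K_p = 0 gives ζ = 1.3/(2√(3.6K_p)).
Setting ζ = 0.6585: √(3.6K_p) = 1.3/(2·0.6585) = 0.9871, so K_p = 0.9743/3.6 = 0.271.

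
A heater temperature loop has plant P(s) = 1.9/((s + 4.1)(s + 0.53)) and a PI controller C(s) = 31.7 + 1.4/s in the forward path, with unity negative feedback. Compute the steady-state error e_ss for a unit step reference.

0

The open loop C(s)P(s) has a pole at the origin (type 1), so the static position error constant is infinite and e_ss = 1/(1+∞) = 0.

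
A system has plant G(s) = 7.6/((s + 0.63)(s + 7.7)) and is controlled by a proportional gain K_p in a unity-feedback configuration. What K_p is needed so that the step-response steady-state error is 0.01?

K_p = 63.2

The loop is type 0, so e_ss(step) = 1/(1 + K_pos) with K_pos = K_p·G(0).
G(0) = 1.567. Require 1/(1 + K_p·1.567) = 0.01, so 1 + 1.567·K_p = 100.
K_p = (100 − 1)/1.567 = 63.2.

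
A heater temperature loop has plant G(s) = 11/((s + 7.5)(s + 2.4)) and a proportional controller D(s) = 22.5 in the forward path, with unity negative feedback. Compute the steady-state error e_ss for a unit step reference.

The loop is type 0. Static position error constant K_pos = D(0)·G(0) = 22.5·0.6111 = 13.75.
Steady-state error to a unit step: e_ss = 1/(1+K_pos) = 1/14.75 = 0.0678.

0.0678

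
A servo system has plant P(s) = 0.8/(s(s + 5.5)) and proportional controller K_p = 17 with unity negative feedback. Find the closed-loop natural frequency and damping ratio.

With unity feedback the closed-loop characteristic equation is s² + 5.5s + 17·0.8 = s² + 5.5s + 13.6 = 0.
Matching s² + 2ζω_n s + ω_n²: ω_n = √13.6 = 3.688 rad/s and 2ζω_n = 5.5, so ζ = 5.5/(2·3.688) = 0.746.

ω_n = 3.69 rad/s, ζ = 0.746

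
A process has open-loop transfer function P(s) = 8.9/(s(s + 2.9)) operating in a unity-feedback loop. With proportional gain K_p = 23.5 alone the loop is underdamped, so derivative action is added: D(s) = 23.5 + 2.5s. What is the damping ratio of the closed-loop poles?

ζ = 0.87

Forward path: (23.5 + 2.5s)·8.9/(s(s+2.9)). The closed-loop characteristic equation is s² + (2.9 + 8.9·2.5)s + 8.9·23.5 = 0.
That is s² + 25.15s + 209.2 = 0, so ω_n = 14.46 rad/s and ζ = 25.15/(2·14.46) = 0.8695.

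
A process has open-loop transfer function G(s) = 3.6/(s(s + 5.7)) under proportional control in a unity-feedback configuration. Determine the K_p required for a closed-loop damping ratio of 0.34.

Closed-loop characteristic equation: s² + 5.7s + K_p·3.6 = 0.
So ω_n = √(3.6K_p) and 2ζω_n = 5.7, giving ζ = 5.7/(2√(3.6K_p)).
Setting ζ = 0.34: √(3.6K_p) = 5.7/(2·0.34) = 8.382, so K_p = 70.26/3.6 = 19.5.

K_p = 19.5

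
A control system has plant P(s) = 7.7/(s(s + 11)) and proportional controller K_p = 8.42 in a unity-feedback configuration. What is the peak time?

Closed-loop characteristic equation: s² + 11s + 64.83 = 0, so ω_n = 8.052 rad/s and ζ = 11/(2·8.052) = 0.6831.
Damped frequency ω_d = ω_n√(1−ζ²) = 5.881 rad/s, so peak time T_p = π/ω_d = 0.534 s.

T_p = 0.534 s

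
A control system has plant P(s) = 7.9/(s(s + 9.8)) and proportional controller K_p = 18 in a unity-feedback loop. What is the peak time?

Closed-loop characteristic equation: s² + 9.8s + 142.2 = 0, so ω_n = 11.92 rad/s and ζ = 9.8/(2·11.92) = 0.4109.
Damped frequency ω_d = ω_n√(1−ζ²) = 10.87 rad/s, so peak time T_p = π/ω_d = 0.289 s.

T_p = 0.289 s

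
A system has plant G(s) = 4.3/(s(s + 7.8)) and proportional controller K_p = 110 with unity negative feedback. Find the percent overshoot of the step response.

From 1 + K_pG(s) = 0: s² + 7.8s + 473 = 0 ⇒ ω_n = 21.75, ζ = 0.1793.
%OS = 100·exp(−πζ/√(1−ζ²)) = 100·exp(−π·0.1793/√0.9678) = 56.4%.

56.4%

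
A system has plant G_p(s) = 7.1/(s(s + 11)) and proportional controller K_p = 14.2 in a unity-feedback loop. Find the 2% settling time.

T_s ≈ 0.727 s

The closed-loop denominator s² + 11s + 100.8 gives ω_n = √100.8 = 10.04 and ζ = 11/(2ω_n) = 0.5478.
2% settling time T_s ≈ 4/(ζω_n) = 4/5.5 = 0.727 s.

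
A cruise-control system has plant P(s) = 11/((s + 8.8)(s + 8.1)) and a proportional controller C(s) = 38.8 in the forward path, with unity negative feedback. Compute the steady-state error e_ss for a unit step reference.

0.143

The loop is type 0. Static position error constant K_pos = C(0)·P(0) = 38.8·0.1543 = 5.988.
Steady-state error to a unit step: e_ss = 1/(1+K_pos) = 1/6.988 = 0.143.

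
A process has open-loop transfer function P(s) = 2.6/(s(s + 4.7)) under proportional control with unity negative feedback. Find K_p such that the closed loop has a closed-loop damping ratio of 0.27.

K_p = 29.1

Closed-loop characteristic equation: s² + 4.7s + K_p·2.6 = 0.
So ω_n = √(2.6K_p) and 2ζω_n = 4.7, giving ζ = 4.7/(2√(2.6K_p)).
Setting ζ = 0.27: √(2.6K_p) = 4.7/(2·0.27) = 8.704, so K_p = 75.75/2.6 = 29.1.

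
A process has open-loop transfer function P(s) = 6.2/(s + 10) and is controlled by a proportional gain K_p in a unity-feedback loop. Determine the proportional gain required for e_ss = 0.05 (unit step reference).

The loop is type 0, so e_ss(step) = 1/(1 + K_pos) with K_pos = K_p·P(0).
P(0) = 0.62. Require 1/(1 + K_p·0.62) = 0.05, so 1 + 0.62·K_p = 20.
K_p = (20 − 1)/0.62 = 30.6.

K_p = 30.6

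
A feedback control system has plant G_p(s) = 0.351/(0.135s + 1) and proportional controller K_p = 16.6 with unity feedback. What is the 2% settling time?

T_s ≈ 0.0791 s

Closed loop: T(s) = K_p·G_p/(1+K_p·G_p) = 5.827/(0.135s + 1 + 5.827), with pole at s = −(1 + 5.827)/0.135 = −50.57.
τ = 1/50.57 = 0.01978 s, so 2% settling time ≈ 4τ = 0.0791 s.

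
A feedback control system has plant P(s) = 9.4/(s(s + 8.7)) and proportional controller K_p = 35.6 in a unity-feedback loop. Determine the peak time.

The closed-loop denominator s² + 8.7s + 334.6 gives ω_n = √334.6 = 18.29 and ζ = 8.7/(2ω_n) = 0.2378.
Damped frequency ω_d = ω_n√(1−ζ²) = 17.77 rad/s, so peak time T_p = π/ω_d = 0.177 s.

T_p = 0.177 s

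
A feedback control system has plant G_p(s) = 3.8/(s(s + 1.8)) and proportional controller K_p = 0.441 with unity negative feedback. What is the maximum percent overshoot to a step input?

4.79%

From 1 + K_pG_p(s) = 0: s² + 1.8s + 1.676 = 0 ⇒ ω_n = 1.295, ζ = 0.6952.
%OS = 100·exp(−πζ/√(1−ζ²)) = 100·exp(−π·0.6952/√0.5166) = 4.79%.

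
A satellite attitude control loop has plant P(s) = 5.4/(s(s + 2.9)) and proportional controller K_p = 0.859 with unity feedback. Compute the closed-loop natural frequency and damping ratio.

The closed-loop denominator is s(s+2.9) + 0.859·5.4 = s² + 2.9s + 4.639.
Matching s² + 2ζω_n s + ω_n²: ω_n = √4.639 = 2.154 rad/s and 2ζω_n = 2.9, so ζ = 2.9/(2·2.154) = 0.673.

ω_n = 2.15 rad/s, ζ = 0.673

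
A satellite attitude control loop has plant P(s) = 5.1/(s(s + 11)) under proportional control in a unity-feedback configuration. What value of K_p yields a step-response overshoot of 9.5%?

K_p = 16.5

From %OS = 100·exp(−πζ/√(1−ζ²)) = 9.5%, ζ = −ln(0.095)/√(π²+ln²(0.095)) = 0.5996.
Characteristic equation s² + 11s + 5.1K_p = 0 gives ζ = 11/(2√(5.1K_p)).
Setting ζ = 0.5996: √(5.1K_p) = 11/(2·0.5996) = 9.172, so K_p = 84.13/5.1 = 16.5.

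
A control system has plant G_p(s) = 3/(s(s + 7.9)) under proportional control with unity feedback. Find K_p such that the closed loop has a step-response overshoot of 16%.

K_p = 20.5

From %OS = 100·exp(−πζ/√(1−ζ²)) = 16%, ζ = −ln(0.16)/√(π²+ln²(0.16)) = 0.5039.
Characteristic equation s² + 7.9s + 3K_p = 0 gives ζ = 7.9/(2√(3K_p)).
Setting ζ = 0.5039: √(3K_p) = 7.9/(2·0.5039) = 7.839, so K_p = 61.46/3 = 20.5.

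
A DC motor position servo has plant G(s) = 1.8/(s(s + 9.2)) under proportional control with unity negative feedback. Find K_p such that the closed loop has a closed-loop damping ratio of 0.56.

K_p = 37.5

Closed-loop characteristic equation: s² + 9.2s + K_p·1.8 = 0.
So ω_n = √(1.8K_p) and 2ζω_n = 9.2, giving ζ = 9.2/(2√(1.8K_p)).
Setting ζ = 0.56: √(1.8K_p) = 9.2/(2·0.56) = 8.214, so K_p = 67.47/1.8 = 37.5.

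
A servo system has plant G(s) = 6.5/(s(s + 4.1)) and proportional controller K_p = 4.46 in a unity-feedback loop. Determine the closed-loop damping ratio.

With unity feedback the closed-loop characteristic equation is s² + 4.1s + 4.46·6.5 = s² + 4.1s + 28.99 = 0.
So ω_n² = 28.99 ⇒ ω_n = 5.384 rad/s, and ζ = 4.1/(2ω_n) = 0.381.

ζ = 0.381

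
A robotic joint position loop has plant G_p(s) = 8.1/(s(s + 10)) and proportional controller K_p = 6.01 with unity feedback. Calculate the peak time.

T_p = 0.646 s

From 1 + K_pG_p(s) = 0: s² + 10s + 48.68 = 0 ⇒ ω_n = 6.977, ζ = 0.7166.
Damped frequency ω_d = ω_n√(1−ζ²) = 4.866 rad/s, so peak time T_p = π/ω_d = 0.646 s.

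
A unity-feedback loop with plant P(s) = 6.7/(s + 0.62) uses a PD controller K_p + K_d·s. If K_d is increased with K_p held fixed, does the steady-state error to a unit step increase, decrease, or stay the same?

unchanged

K_d affects only the transient (the s-coefficient); the DC loop gain, and hence e_ss, depends only on K_p.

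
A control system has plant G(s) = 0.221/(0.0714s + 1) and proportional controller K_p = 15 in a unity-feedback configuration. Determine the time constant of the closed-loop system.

Closed loop: T(s) = K_p·G/(1+K_p·G) = 3.315/(0.0714s + 1 + 3.315), with pole at s = −(1 + 3.315)/0.0714 = −60.43.
Closed-loop time constant τ = 1/60.43 = 0.0165 s.

τ = 0.0165 s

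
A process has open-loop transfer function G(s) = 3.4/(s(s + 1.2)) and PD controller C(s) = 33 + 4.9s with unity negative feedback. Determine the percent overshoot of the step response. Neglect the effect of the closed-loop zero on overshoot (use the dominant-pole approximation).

Forward path: (33 + 4.9s)·3.4/(s(s+1.2)). The closed-loop characteristic equation is s² + (1.2 + 3.4·4.9)s + 3.4·33 = 0.
That is s² + 17.86s + 112.2 = 0, so ω_n = 10.59 rad/s and ζ = 17.86/(2·10.59) = 0.8431.
%OS = 100·exp(−πζ/√(1−ζ²)) = 0.727%.

0.727%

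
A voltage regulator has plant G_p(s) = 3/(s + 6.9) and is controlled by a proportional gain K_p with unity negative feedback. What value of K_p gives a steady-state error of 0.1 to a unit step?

K_p = 20.7

Steady-state error for a unit step on this type-0 loop is 1/(1 + K_p·G_p(0)).
G_p(0) = 0.4348. Require 1/(1 + K_p·0.4348) = 0.1, so 1 + 0.4348·K_p = 10.
K_p = (10 − 1)/0.4348 = 20.7.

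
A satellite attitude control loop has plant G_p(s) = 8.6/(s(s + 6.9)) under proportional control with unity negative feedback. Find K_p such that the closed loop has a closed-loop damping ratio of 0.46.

Closed-loop characteristic equation: s² + 6.9s + K_p·8.6 = 0.
So ω_n = √(8.6K_p) and 2ζω_n = 6.9, giving ζ = 6.9/(2√(8.6K_p)).
Setting ζ = 0.46: √(8.6K_p) = 6.9/(2·0.46) = 7.5, so K_p = 56.25/8.6 = 6.54.

K_p = 6.54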